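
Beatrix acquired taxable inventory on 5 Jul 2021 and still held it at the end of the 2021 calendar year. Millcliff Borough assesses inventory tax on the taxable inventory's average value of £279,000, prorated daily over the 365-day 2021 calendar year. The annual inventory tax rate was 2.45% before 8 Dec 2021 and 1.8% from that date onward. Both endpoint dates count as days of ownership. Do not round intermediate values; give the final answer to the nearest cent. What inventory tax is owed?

£3,251.69

5 Jul – 7 Dec 2021: 156 days at 2.45% → £279,000 × 2.45% × 156/365 = £2,921.4740
8 Dec – 31 Dec 2021: 24 days at 1.8% → £279,000 × 1.8% × 24/365 = £330.2137
Total = £3,251.6877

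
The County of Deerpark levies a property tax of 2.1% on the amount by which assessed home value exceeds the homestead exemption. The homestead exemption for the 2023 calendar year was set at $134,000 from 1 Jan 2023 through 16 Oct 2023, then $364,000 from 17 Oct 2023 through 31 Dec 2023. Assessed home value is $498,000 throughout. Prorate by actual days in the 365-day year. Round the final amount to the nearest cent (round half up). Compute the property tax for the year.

1 Jan – 16 Oct 2023: 289 days, exemption $134,000 → ($498,000 − $134,000) × 2.1% × 289/365 = $6,052.3726
17 Oct – 31 Dec 2023: 76 days, exemption $364,000 → ($498,000 − $364,000) × 2.1% × 76/365 = $585.9288
Total = $6,638.3014

$6,638.30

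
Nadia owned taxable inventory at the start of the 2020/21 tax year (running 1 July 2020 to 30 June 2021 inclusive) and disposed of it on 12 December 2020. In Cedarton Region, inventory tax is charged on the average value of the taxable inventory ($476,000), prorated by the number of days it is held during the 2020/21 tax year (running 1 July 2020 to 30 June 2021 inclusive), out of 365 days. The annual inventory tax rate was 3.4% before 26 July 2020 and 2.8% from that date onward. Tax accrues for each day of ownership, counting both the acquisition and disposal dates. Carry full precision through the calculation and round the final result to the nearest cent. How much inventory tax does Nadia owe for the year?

1 July – 25 July 2020: 25 days at 3.4% → $476,000 × 3.4% × 25/365 = $1,108.4932
26 July – 12 December 2020: 140 days at 2.8% → $476,000 × 2.8% × 140/365 = $5,112.1096
Total = $6,220.6027

$6,220.60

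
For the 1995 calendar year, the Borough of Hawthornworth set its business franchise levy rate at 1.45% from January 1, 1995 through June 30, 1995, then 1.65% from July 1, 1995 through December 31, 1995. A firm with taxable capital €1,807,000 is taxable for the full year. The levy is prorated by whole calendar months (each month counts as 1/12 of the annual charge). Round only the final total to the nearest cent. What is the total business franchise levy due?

€28,008.50

January 1 – June 30, 1995: 6 months at 1.45% → €1,807,000 × 1.45% × 6/12 = €13,100.7500
July 1 – December 31, 1995: 6 months at 1.65% → €1,807,000 × 1.65% × 6/12 = €14,907.7500
Total = €28,008.5000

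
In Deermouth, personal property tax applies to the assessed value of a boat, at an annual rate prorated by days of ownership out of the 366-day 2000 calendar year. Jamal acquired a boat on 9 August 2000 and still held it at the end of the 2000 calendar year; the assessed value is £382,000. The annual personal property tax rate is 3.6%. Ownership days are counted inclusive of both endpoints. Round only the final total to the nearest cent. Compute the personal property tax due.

Days held (9 August – 31 December 2000): 145 out of 366
Tax = £382,000 × 3.6% × 145/366 = £5,448.1967

£5,448.20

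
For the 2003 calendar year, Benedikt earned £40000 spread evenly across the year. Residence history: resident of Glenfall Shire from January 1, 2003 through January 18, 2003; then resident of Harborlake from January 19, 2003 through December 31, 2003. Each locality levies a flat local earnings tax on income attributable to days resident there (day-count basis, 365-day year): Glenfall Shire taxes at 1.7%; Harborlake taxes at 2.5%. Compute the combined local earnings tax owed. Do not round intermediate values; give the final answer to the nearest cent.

Glenfall Shire, January 1 – January 18, 2003: 18 days → £40000 × 1.7% × 18/365 = £33.5342
Harborlake, January 19 – December 31, 2003: 347 days → £40000 × 2.5% × 347/365 = £950.6849
Total = £984.2192

£984.22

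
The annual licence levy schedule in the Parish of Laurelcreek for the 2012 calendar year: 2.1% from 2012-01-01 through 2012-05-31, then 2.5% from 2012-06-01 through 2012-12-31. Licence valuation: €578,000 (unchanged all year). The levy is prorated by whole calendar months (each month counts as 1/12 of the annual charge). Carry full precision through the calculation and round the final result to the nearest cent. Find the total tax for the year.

2012-01-01 to 2012-05-31: 5 months at 2.1% → €578,000 × 2.1% × 5/12 = €5,057.5000
2012-06-01 to 2012-12-31: 7 months at 2.5% → €578,000 × 2.5% × 7/12 = €8,429.1667
Total = €13,486.6667

€13,486.67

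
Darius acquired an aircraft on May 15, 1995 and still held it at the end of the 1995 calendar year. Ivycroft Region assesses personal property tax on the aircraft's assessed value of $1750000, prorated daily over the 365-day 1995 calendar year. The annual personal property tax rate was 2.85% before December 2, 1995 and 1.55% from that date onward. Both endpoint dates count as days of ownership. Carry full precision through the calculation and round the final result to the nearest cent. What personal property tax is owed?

$29694.86

May 15 – December 1, 1995: 201 days at 2.85% → $1750000 × 2.85% × 201/365 = $27465.4110
December 2 – December 31, 1995: 30 days at 1.55% → $1750000 × 1.55% × 30/365 = $2229.4521
Total = $29694.8630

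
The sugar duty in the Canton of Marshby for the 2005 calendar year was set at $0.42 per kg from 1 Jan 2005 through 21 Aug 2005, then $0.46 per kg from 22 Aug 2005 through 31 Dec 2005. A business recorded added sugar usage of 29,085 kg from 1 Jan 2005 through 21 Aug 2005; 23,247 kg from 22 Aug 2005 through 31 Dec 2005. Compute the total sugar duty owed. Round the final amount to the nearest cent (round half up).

$22,909.32

1 Jan – 21 Aug 2005: 29,085 kg at $0.42/kg → $12,215.70
22 Aug – 31 Dec 2005: 23,247 kg at $0.46/kg → $10,693.62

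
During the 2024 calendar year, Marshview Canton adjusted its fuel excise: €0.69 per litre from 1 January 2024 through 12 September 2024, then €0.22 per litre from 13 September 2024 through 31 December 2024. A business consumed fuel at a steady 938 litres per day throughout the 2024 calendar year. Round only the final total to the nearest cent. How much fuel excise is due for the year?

€188,387.92

1 January – 12 September 2024: 256 days × 938 litres/day = 240,128 litres at €0.69/litre → €165,688.32
13 September – 31 December 2024: 110 days × 938 litres/day = 103,180 litres at €0.22/litre → €22,699.60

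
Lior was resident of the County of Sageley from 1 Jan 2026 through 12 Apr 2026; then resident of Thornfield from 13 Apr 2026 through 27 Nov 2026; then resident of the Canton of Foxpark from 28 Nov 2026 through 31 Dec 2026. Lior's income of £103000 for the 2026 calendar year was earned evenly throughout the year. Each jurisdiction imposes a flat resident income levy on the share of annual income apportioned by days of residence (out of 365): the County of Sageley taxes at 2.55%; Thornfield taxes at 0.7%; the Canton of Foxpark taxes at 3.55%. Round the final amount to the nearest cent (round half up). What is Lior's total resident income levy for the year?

£1526.94

The County of Sageley, 1 Jan – 12 Apr 2026: 102 days → £103000 × 2.55% × 102/365 = £733.9808
Thornfield, 13 Apr – 27 Nov 2026: 229 days → £103000 × 0.7% × 229/365 = £452.3534
The Canton of Foxpark, 28 Nov – 31 Dec 2026: 34 days → £103000 × 3.55% × 34/365 = £340.6055
Total = £1526.9397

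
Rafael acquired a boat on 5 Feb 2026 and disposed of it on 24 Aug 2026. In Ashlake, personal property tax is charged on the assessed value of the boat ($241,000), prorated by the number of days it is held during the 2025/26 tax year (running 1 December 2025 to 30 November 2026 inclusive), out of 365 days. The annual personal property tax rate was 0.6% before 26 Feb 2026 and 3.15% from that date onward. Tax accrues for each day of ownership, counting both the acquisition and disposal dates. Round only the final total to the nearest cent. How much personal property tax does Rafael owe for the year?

5 Feb – 25 Feb 2026: 21 days at 0.6% → $241,000 × 0.6% × 21/365 = $83.1945
26 Feb – 24 Aug 2026: 180 days at 3.15% → $241,000 × 3.15% × 180/365 = $3,743.7534
Total = $3,826.9479

$3,826.95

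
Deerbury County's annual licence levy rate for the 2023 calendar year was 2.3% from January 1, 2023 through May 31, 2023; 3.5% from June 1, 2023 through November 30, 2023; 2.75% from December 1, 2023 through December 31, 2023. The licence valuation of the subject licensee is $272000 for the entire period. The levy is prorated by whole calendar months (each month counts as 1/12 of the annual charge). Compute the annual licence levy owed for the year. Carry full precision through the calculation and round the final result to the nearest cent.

$7990.00

January 1 – May 31, 2023: 5 months at 2.3% → $272000 × 2.3% × 5/12 = $2606.6667
June 1 – November 30, 2023: 6 months at 3.5% → $272000 × 3.5% × 6/12 = $4760.0000
December 1 – December 31, 2023: 1 month at 2.75% → $272000 × 2.75% × 1/12 = $623.3333
Total = $7990.0000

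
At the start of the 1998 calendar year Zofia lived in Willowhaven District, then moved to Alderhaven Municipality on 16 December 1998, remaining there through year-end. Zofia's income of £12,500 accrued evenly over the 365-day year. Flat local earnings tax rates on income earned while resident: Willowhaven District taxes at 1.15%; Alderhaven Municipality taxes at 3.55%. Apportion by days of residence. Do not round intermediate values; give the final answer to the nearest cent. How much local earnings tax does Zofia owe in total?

£156.90

Willowhaven District, 1 January – 15 December 1998: 349 days → £12,500 × 1.15% × 349/365 = £137.4486
Alderhaven Municipality, 16 December – 31 December 1998: 16 days → £12,500 × 3.55% × 16/365 = £19.4521
Total = £156.9007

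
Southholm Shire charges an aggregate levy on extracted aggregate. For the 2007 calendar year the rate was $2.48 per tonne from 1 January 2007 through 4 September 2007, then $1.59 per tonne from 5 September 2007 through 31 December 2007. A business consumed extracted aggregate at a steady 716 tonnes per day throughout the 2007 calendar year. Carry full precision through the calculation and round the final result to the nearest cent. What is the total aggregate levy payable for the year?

1 January – 4 September 2007: 247 days × 716 tonnes/day = 176,852 tonnes at $2.48/tonne → $438,592.96
5 September – 31 December 2007: 118 days × 716 tonnes/day = 84,488 tonnes at $1.59/tonne → $134,335.92

$572,928.88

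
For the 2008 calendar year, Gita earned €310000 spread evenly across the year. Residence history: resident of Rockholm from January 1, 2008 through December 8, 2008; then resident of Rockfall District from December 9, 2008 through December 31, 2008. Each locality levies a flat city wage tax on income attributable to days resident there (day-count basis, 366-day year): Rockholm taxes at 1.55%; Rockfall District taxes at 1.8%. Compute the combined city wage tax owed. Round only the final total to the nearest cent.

€4853.70

Rockholm, January 1 – December 8, 2008: 343 days → €310000 × 1.55% × 343/366 = €4503.0464
Rockfall District, December 9 – December 31, 2008: 23 days → €310000 × 1.8% × 23/366 = €350.6557
Total = €4853.7022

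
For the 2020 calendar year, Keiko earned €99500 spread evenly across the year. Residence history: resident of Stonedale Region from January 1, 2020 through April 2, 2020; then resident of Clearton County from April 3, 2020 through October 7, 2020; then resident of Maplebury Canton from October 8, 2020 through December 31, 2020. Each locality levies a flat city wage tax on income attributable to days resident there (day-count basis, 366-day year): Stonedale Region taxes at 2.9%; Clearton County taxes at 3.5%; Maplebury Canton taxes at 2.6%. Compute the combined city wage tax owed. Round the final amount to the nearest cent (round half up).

€3122.83

Stonedale Region, January 1 – April 2, 2020: 93 days → €99500 × 2.9% × 93/366 = €733.2008
Clearton County, April 3 – October 7, 2020: 188 days → €99500 × 3.5% × 188/366 = €1788.8251
Maplebury Canton, October 8 – December 31, 2020: 85 days → €99500 × 2.6% × 85/366 = €600.8060
Total = €3122.8320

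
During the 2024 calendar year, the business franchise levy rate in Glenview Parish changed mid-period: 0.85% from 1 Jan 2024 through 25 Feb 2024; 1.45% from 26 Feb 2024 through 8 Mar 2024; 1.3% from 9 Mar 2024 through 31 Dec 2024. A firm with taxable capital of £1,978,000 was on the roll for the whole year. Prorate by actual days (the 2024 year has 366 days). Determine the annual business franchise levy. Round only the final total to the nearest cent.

1 Jan – 25 Feb 2024: 56 days at 0.85% → £1,978,000 × 0.85% × 56/366 = £2,572.4809
26 Feb – 8 Mar 2024: 12 days at 1.45% → £1,978,000 × 1.45% × 12/366 = £940.3607
9 Mar – 31 Dec 2024: 298 days at 1.3% → £1,978,000 × 1.3% × 298/366 = £20,936.5355
Total = £24,449.3770

£24,449.38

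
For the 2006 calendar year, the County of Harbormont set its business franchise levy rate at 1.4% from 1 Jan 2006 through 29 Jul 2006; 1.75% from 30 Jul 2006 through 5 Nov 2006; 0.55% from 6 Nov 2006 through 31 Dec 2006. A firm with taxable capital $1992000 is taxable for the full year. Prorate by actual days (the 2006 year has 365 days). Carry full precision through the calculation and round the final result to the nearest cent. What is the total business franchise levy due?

$27181.25

1 Jan – 29 Jul 2006: 210 days at 1.4% → $1992000 × 1.4% × 210/365 = $16045.1507
30 Jul – 5 Nov 2006: 99 days at 1.75% → $1992000 × 1.75% × 99/365 = $9455.1781
6 Nov – 31 Dec 2006: 56 days at 0.55% → $1992000 × 0.55% × 56/365 = $1680.9205
Total = $27181.2493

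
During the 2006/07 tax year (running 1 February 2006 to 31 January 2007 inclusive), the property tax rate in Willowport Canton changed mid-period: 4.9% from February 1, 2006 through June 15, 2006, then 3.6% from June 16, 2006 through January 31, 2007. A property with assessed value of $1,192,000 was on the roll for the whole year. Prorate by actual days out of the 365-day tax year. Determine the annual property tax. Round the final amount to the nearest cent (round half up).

$48,643.40

February 1 – June 15, 2006: 135 days at 4.9% → $1,192,000 × 4.9% × 135/365 = $21,602.9589
June 16, 2006 – January 31, 2007: 230 days at 3.6% → $1,192,000 × 3.6% × 230/365 = $27,040.4384
Total = $48,643.3973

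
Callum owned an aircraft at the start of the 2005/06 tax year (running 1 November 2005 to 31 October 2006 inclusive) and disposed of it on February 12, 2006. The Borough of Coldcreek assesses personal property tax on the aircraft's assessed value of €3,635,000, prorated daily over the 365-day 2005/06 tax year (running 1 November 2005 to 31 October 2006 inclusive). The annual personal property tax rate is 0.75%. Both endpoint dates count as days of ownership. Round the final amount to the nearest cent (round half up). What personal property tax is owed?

Days held (November 1, 2005 – February 12, 2006): 104 out of 365
Tax = €3,635,000 × 0.75% × 104/365 = €7,767.9452

€7,767.95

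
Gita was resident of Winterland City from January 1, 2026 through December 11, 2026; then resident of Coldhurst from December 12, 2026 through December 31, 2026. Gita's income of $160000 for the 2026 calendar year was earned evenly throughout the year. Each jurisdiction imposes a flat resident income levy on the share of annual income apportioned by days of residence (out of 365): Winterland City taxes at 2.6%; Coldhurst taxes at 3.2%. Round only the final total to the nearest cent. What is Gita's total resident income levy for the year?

$4212.60

Winterland City, January 1 – December 11, 2026: 345 days → $160000 × 2.6% × 345/365 = $3932.0548
Coldhurst, December 12 – December 31, 2026: 20 days → $160000 × 3.2% × 20/365 = $280.5479
Total = $4212.6027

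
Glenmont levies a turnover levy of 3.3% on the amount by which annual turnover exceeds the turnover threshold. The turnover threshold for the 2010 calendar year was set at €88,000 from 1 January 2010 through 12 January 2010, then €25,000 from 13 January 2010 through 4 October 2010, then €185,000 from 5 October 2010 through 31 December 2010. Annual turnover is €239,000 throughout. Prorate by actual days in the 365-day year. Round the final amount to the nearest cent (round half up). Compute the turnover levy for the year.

1 January – 12 January 2010: 12 days, exemption €88,000 → (€239,000 − €88,000) × 3.3% × 12/365 = €163.8247
13 January – 4 October 2010: 265 days, exemption €25,000 → (€239,000 − €25,000) × 3.3% × 265/365 = €5,127.2055
5 October – 31 December 2010: 88 days, exemption €185,000 → (€239,000 − €185,000) × 3.3% × 88/365 = €429.6329
Total = €5,720.6630

€5,720.66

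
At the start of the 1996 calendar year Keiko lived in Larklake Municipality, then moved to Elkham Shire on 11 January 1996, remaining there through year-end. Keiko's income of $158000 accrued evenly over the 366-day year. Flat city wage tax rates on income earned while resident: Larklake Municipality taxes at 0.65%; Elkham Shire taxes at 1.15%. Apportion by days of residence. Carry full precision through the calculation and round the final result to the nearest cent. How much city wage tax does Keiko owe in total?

$1795.42

Larklake Municipality, 1 January – 10 January 1996: 10 days → $158000 × 0.65% × 10/366 = $28.0601
Elkham Shire, 11 January – 31 December 1996: 356 days → $158000 × 1.15% × 356/366 = $1767.3552
Total = $1795.4153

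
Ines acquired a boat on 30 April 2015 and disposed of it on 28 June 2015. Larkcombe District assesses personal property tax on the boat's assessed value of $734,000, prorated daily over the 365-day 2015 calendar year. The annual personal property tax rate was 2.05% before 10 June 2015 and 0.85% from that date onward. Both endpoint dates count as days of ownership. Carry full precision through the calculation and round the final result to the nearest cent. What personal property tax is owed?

30 April – 9 June 2015: 41 days at 2.05% → $734,000 × 2.05% × 41/365 = $1,690.2110
10 June – 28 June 2015: 19 days at 0.85% → $734,000 × 0.85% × 19/365 = $324.7699
Total = $2,014.9808

$2,014.98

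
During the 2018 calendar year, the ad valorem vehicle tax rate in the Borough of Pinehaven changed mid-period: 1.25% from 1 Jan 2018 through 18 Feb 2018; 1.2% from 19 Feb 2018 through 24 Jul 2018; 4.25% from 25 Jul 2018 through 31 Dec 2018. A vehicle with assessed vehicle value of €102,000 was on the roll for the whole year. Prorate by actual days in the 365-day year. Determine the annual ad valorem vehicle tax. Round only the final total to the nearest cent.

1 Jan – 18 Feb 2018: 49 days at 1.25% → €102,000 × 1.25% × 49/365 = €171.1644
19 Feb – 24 Jul 2018: 156 days at 1.2% → €102,000 × 1.2% × 156/365 = €523.1342
25 Jul – 31 Dec 2018: 160 days at 4.25% → €102,000 × 4.25% × 160/365 = €1,900.2740
Total = €2,594.5726

€2,594.57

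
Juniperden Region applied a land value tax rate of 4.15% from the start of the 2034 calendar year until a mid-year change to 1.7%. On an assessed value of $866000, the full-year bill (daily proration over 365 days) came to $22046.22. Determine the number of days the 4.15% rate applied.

126 days

Let d = days at the first rate; then 365 − d days at the second rate.
$866000 × [4.15%·d + 1.7%·(365−d)] / 365 = $22046.22
Solving gives d = 126, so the new rate took effect on 7 May 2034.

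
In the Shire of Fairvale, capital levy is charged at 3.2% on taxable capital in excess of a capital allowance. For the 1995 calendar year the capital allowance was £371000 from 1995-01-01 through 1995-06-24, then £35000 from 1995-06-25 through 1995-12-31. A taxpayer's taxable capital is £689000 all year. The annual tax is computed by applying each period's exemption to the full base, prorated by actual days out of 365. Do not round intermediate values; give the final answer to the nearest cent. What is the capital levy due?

1995-01-01 to 1995-06-24: 175 days, exemption £371000 → (£689000 − £371000) × 3.2% × 175/365 = £4878.9041
1995-06-25 to 1995-12-31: 190 days, exemption £35000 → (£689000 − £35000) × 3.2% × 190/365 = £10894.0274
Total = £15772.9315

£15772.93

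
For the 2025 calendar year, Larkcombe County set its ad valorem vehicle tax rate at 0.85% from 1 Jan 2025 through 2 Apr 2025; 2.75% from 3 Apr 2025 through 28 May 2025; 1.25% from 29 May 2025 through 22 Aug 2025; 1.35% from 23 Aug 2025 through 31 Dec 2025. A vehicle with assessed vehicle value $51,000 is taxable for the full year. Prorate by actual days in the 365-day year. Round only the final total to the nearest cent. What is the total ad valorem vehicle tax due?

1 Jan – 2 Apr 2025: 92 days at 0.85% → $51,000 × 0.85% × 92/365 = $109.2658
3 Apr – 28 May 2025: 56 days at 2.75% → $51,000 × 2.75% × 56/365 = $215.1781
29 May – 22 Aug 2025: 86 days at 1.25% → $51,000 × 1.25% × 86/365 = $150.2055
23 Aug – 31 Dec 2025: 131 days at 1.35% → $51,000 × 1.35% × 131/365 = $247.1055
Total = $721.7548

$721.75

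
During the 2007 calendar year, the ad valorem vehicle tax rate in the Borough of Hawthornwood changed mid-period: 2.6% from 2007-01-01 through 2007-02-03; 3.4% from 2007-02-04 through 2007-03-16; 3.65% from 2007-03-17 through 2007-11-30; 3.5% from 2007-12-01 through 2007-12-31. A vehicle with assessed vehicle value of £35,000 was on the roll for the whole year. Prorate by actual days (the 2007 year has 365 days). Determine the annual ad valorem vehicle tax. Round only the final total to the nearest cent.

£1,228.98

2007-01-01 to 2007-02-03: 34 days at 2.6% → £35,000 × 2.6% × 34/365 = £84.7671
2007-02-04 to 2007-03-16: 41 days at 3.4% → £35,000 × 3.4% × 41/365 = £133.6712
2007-03-17 to 2007-11-30: 259 days at 3.65% → £35,000 × 3.65% × 259/365 = £906.5000
2007-12-01 to 2007-12-31: 31 days at 3.5% → £35,000 × 3.5% × 31/365 = £104.0411
Total = £1,228.9795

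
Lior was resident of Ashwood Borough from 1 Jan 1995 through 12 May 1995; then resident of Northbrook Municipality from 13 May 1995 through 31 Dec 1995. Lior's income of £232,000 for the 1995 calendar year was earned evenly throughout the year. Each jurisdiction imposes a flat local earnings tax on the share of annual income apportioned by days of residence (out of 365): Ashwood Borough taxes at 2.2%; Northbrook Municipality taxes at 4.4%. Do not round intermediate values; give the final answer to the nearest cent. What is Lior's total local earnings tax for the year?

Ashwood Borough, 1 Jan – 12 May 1995: 132 days → £232,000 × 2.2% × 132/365 = £1,845.8301
Northbrook Municipality, 13 May – 31 Dec 1995: 233 days → £232,000 × 4.4% × 233/365 = £6,516.3397
Total = £8,362.1699

£8,362.17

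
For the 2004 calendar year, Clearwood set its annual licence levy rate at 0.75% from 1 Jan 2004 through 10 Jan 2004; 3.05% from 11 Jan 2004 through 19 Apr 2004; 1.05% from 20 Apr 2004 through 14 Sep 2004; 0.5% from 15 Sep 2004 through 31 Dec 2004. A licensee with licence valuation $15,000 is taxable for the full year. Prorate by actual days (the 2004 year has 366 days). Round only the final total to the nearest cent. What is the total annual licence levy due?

1 Jan – 10 Jan 2004: 10 days at 0.75% → $15,000 × 0.75% × 10/366 = $3.0738
11 Jan – 19 Apr 2004: 100 days at 3.05% → $15,000 × 3.05% × 100/366 = $125.0000
20 Apr – 14 Sep 2004: 148 days at 1.05% → $15,000 × 1.05% × 148/366 = $63.6885
15 Sep – 31 Dec 2004: 108 days at 0.5% → $15,000 × 0.5% × 108/366 = $22.1311
Total = $213.8934

$213.89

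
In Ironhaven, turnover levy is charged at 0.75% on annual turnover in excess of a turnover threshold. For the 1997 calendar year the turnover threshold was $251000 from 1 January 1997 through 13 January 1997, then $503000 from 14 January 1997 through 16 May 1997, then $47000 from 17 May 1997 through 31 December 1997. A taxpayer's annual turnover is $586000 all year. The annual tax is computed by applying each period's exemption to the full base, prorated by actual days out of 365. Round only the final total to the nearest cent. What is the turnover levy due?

1 January – 13 January 1997: 13 days, exemption $251000 → ($586000 − $251000) × 0.75% × 13/365 = $89.4863
14 January – 16 May 1997: 123 days, exemption $503000 → ($586000 − $503000) × 0.75% × 123/365 = $209.7740
17 May – 31 December 1997: 229 days, exemption $47000 → ($586000 − $47000) × 0.75% × 229/365 = $2536.2534
Total = $2835.5137

$2835.51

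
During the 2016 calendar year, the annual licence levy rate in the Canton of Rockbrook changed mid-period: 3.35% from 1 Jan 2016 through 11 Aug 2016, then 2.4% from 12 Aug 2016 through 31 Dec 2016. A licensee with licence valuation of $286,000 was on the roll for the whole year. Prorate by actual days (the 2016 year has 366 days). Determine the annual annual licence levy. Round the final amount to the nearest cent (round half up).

$8,526.86

1 Jan – 11 Aug 2016: 224 days at 3.35% → $286,000 × 3.35% × 224/366 = $5,863.7814
12 Aug – 31 Dec 2016: 142 days at 2.4% → $286,000 × 2.4% × 142/366 = $2,663.0820
Total = $8,526.8634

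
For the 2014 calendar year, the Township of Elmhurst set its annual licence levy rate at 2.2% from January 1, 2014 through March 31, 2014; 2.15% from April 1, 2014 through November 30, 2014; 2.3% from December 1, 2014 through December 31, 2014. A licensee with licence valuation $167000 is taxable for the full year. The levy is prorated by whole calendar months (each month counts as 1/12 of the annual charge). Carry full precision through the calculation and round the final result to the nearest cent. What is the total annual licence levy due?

$3632.25

January 1 – March 31, 2014: 3 months at 2.2% → $167000 × 2.2% × 3/12 = $918.5000
April 1 – November 30, 2014: 8 months at 2.15% → $167000 × 2.15% × 8/12 = $2393.6667
December 1 – December 31, 2014: 1 month at 2.3% → $167000 × 2.3% × 1/12 = $320.0833
Total = $3632.2500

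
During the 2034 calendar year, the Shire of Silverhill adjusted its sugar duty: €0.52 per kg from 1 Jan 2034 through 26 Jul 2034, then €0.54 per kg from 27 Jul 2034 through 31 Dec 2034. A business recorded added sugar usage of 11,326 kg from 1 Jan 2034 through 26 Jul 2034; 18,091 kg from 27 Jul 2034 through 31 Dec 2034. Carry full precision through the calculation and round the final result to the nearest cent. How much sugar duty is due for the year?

€15,658.66

1 Jan – 26 Jul 2034: 11,326 kg at €0.52/kg → €5,889.52
27 Jul – 31 Dec 2034: 18,091 kg at €0.54/kg → €9,769.14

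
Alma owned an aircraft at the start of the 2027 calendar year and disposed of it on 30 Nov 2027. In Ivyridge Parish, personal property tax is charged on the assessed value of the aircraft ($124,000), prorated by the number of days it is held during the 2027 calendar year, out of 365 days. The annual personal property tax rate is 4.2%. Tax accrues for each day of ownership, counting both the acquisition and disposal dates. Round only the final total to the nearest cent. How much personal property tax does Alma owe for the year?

Days held (1 Jan – 30 Nov 2027): 334 out of 365
Tax = $124,000 × 4.2% × 334/365 = $4,765.6767

$4,765.68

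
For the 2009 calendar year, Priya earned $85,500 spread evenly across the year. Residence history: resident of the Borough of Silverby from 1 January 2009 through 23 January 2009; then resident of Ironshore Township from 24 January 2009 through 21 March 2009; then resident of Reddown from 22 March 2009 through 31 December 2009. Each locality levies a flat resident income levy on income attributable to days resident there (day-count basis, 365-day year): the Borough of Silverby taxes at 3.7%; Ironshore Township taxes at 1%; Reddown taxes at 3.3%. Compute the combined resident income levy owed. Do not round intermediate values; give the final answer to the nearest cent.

$2,535.95

The Borough of Silverby, 1 January – 23 January 2009: 23 days → $85,500 × 3.7% × 23/365 = $199.3438
Ironshore Township, 24 January – 21 March 2009: 57 days → $85,500 × 1% × 57/365 = $133.5205
Reddown, 22 March – 31 December 2009: 285 days → $85,500 × 3.3% × 285/365 = $2,203.0890
Total = $2,535.9534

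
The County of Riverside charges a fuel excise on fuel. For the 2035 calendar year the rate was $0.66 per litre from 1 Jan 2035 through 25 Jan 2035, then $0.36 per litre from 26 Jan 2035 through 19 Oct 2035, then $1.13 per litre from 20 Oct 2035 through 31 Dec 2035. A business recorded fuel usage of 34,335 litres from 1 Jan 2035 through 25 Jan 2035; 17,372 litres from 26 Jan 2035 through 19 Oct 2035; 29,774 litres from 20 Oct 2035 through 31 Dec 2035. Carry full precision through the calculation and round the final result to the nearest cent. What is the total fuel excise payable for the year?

1 Jan – 25 Jan 2035: 34,335 litres at $0.66/litre → $22,661.10
26 Jan – 19 Oct 2035: 17,372 litres at $0.36/litre → $6,253.92
20 Oct – 31 Dec 2035: 29,774 litres at $1.13/litre → $33,644.62

$62,559.64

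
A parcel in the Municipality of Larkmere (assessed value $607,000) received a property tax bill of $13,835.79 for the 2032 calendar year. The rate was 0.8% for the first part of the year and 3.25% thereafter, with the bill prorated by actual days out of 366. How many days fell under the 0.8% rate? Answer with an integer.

145 days

Let d = days at the first rate; then 366 − d days at the second rate.
$607,000 × [0.8%·d + 3.25%·(366−d)] / 366 = $13,835.79
Solving gives d = 145, so the new rate took effect on May 25, 2032.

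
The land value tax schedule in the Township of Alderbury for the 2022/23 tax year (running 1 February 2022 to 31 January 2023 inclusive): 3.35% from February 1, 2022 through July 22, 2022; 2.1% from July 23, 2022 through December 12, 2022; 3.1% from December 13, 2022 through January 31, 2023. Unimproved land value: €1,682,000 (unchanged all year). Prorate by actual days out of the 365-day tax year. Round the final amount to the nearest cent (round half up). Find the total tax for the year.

February 1 – July 22, 2022: 172 days at 3.35% → €1,682,000 × 3.35% × 172/365 = €26,552.5589
July 23 – December 12, 2022: 143 days at 2.1% → €1,682,000 × 2.1% × 143/365 = €13,838.4822
December 13, 2022 – January 31, 2023: 50 days at 3.1% → €1,682,000 × 3.1% × 50/365 = €7,142.7397
Total = €47,533.7808

€47,533.78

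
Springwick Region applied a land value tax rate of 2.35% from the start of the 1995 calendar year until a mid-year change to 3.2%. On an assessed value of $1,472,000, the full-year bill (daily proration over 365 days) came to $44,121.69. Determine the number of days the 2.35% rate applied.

87 days

Let d = days at the first rate; then 365 − d days at the second rate.
$1,472,000 × [2.35%·d + 3.2%·(365−d)] / 365 = $44,121.69
Solving gives d = 87, so the new rate took effect on March 29, 1995.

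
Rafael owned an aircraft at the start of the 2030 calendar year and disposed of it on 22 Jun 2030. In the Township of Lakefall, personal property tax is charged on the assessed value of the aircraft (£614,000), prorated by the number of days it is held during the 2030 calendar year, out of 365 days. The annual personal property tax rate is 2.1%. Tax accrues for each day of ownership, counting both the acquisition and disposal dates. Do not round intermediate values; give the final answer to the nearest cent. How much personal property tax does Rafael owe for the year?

£6,111.40

Days held (1 Jan – 22 Jun 2030): 173 out of 365
Tax = £614,000 × 2.1% × 173/365 = £6,111.4027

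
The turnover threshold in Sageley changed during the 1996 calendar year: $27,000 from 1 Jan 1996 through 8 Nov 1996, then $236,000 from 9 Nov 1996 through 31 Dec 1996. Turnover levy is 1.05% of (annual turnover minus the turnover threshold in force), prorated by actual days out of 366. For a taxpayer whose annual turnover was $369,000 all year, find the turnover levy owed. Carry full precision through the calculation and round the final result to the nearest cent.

1 Jan – 8 Nov 1996: 313 days, exemption $27,000 → ($369,000 − $27,000) × 1.05% × 313/366 = $3,070.9918
9 Nov – 31 Dec 1996: 53 days, exemption $236,000 → ($369,000 − $236,000) × 1.05% × 53/366 = $202.2254
Total = $3,273.2172

$3,273.22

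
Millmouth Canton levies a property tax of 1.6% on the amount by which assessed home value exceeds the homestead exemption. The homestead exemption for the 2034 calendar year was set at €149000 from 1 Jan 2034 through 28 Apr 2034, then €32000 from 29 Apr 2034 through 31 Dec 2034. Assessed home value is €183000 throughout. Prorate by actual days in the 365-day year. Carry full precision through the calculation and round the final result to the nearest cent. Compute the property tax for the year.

€1810.81

1 Jan – 28 Apr 2034: 118 days, exemption €149000 → (€183000 − €149000) × 1.6% × 118/365 = €175.8685
29 Apr – 31 Dec 2034: 247 days, exemption €32000 → (€183000 − €32000) × 1.6% × 247/365 = €1634.9370
Total = €1810.8055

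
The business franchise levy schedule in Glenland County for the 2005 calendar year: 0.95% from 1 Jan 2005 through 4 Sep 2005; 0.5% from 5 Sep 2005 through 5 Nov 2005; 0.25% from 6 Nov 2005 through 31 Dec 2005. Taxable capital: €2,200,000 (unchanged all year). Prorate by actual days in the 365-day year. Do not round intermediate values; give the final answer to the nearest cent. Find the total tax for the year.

1 Jan – 4 Sep 2005: 247 days at 0.95% → €2,200,000 × 0.95% × 247/365 = €14,143.2877
5 Sep – 5 Nov 2005: 62 days at 0.5% → €2,200,000 × 0.5% × 62/365 = €1,868.4932
6 Nov – 31 Dec 2005: 56 days at 0.25% → €2,200,000 × 0.25% × 56/365 = €843.8356
Total = €16,855.6164

€16,855.62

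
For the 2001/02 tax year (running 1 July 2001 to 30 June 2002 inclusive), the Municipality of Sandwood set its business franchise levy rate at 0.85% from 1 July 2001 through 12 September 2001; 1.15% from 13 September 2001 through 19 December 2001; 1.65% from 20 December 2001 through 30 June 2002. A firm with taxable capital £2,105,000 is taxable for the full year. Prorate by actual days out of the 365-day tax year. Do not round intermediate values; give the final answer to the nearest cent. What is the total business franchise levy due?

1 July – 12 September 2001: 74 days at 0.85% → £2,105,000 × 0.85% × 74/365 = £3,627.5205
13 September – 19 December 2001: 98 days at 1.15% → £2,105,000 × 1.15% × 98/365 = £6,499.5479
20 December 2001 – 30 June 2002: 193 days at 1.65% → £2,105,000 × 1.65% × 193/365 = £18,365.4041
Total = £28,492.4726

£28,492.47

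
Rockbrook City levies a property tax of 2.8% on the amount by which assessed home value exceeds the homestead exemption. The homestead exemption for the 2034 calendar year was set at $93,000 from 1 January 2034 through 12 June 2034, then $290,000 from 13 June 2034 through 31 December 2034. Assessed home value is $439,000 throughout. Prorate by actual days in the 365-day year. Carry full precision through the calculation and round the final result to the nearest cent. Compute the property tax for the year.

$6,635.31

1 January – 12 June 2034: 163 days, exemption $93,000 → ($439,000 − $93,000) × 2.8% × 163/365 = $4,326.4219
13 June – 31 December 2034: 202 days, exemption $290,000 → ($439,000 − $290,000) × 2.8% × 202/365 = $2,308.8877
Total = $6,635.3096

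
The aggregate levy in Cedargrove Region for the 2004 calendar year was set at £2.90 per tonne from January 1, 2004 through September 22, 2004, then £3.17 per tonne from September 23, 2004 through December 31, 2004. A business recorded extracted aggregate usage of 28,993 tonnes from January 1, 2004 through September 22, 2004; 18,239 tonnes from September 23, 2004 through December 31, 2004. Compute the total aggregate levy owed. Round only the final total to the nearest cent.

£141,897.33

January 1 – September 22, 2004: 28,993 tonnes at £2.90/tonne → £84,079.70
September 23 – December 31, 2004: 18,239 tonnes at £3.17/tonne → £57,817.63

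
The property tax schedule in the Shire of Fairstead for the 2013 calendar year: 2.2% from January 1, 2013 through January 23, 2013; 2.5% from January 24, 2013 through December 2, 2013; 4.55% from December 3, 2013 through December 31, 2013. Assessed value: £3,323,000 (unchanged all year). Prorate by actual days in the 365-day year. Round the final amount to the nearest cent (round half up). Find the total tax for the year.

January 1 – January 23, 2013: 23 days at 2.2% → £3,323,000 × 2.2% × 23/365 = £4,606.6795
January 24 – December 2, 2013: 313 days at 2.5% → £3,323,000 × 2.5% × 313/365 = £71,239.6575
December 3 – December 31, 2013: 29 days at 4.55% → £3,323,000 × 4.55% × 29/365 = £12,012.8726
Total = £87,859.2096

£87,859.21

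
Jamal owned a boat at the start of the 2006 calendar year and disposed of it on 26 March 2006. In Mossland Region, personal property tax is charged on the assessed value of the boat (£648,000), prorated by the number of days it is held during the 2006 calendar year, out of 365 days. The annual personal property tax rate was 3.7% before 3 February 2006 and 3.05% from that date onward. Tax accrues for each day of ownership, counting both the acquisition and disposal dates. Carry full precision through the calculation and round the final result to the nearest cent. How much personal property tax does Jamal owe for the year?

1 January – 2 February 2006: 33 days at 3.7% → £648,000 × 3.7% × 33/365 = £2,167.6932
3 February – 26 March 2006: 52 days at 3.05% → £648,000 × 3.05% × 52/365 = £2,815.6932
Total = £4,983.3863

£4,983.39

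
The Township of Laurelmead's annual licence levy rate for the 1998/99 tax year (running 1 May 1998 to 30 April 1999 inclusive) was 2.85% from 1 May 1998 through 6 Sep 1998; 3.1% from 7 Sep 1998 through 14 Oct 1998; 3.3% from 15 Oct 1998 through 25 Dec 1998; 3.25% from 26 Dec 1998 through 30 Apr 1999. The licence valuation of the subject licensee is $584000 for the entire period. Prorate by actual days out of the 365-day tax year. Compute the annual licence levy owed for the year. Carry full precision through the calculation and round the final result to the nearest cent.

1 May – 6 Sep 1998: 129 days at 2.85% → $584000 × 2.85% × 129/365 = $5882.4000
7 Sep – 14 Oct 1998: 38 days at 3.1% → $584000 × 3.1% × 38/365 = $1884.8000
15 Oct – 25 Dec 1998: 72 days at 3.3% → $584000 × 3.3% × 72/365 = $3801.6000
26 Dec 1998 – 30 Apr 1999: 126 days at 3.25% → $584000 × 3.25% × 126/365 = $6552.0000
Total = $18120.8000

$18120.80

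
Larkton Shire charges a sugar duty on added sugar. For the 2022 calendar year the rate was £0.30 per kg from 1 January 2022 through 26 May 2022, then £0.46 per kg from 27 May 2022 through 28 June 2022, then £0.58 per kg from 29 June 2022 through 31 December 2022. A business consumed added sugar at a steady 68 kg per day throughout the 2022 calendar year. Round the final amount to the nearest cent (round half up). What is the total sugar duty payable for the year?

1 January – 26 May 2022: 146 days × 68 kg/day = 9,928 kg at £0.30/kg → £2,978.40
27 May – 28 June 2022: 33 days × 68 kg/day = 2,244 kg at £0.46/kg → £1,032.24
29 June – 31 December 2022: 186 days × 68 kg/day = 12,648 kg at £0.58/kg → £7,335.84

£11,346.48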